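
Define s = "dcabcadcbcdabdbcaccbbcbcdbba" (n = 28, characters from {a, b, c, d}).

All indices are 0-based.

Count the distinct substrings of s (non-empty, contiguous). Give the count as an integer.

sorted suffixes:
  #0 SA[0]=27  'a'
  #1 SA[1]=2  'abcadcbcdabdbcaccbbcbcdbba'
  #2 SA[2]=11  'abdbcaccbbcbcdbba'
  #3 SA[3]=16  'accbbcbcdbba'
  #4 SA[4]=5  'adcbcdabdbcaccbbcbcdbba'
  #5 SA[5]=26  'ba'
  #6 SA[6]=25  'bba'
  #7 SA[7]=19  'bbcbcdbba'
  #8 SA[8]=14  'bcaccbbcbcdbba'
  #9 SA[9]=3  'bcadcbcdabdbcaccbbcbcdbba'
  #10 SA[10]=20  'bcbcdbba'
  #11 SA[11]=8  'bcdabdbcaccbbcbcdbba'
  #12 SA[12]=22  'bcdbba'
  #13 SA[13]=12  'bdbcaccbbcbcdbba'
  #14 SA[14]=1  'cabcadcbcdabdbcaccbbcbcdbba'
  #15 SA[15]=15  'caccbbcbcdbba'
  #16 SA[16]=4  'cadcbcdabdbcaccbbcbcdbba'
  #17 SA[17]=18  'cbbcbcdbba'
  #18 SA[18]=7  'cbcdabdbcaccbbcbcdbba'
  #19 SA[19]=21  'cbcdbba'
  #20 SA[20]=17  'ccbbcbcdbba'
  #21 SA[21]=9  'cdabdbcaccbbcbcdbba'
  #22 SA[22]=23  'cdbba'
  #23 SA[23]=10  'dabdbcaccbbcbcdbba'
  #24 SA[24]=24  'dbba'
  #25 SA[25]=13  'dbcaccbbcbcdbba'
  #26 SA[26]=0  'dcabcadcbcdabdbcaccbbcbcdbba'
  #27 SA[27]=6  'dcbcdabdbcaccbbcbcdbba'

SA = [27, 2, 11, 16, 5, 26, 25, 19, 14, 3, 20, 8, 22, 12, 1, 15, 4, 18, 7, 21, 17, 9, 23, 10, 24, 13, 0, 6]
[i] adj suffixes → lcp
  [1] 27/2 → 1 ('a')
  [2] 2/11 → 2 ('ab')
  [3] 11/16 → 1 ('a')
  [4] 16/5 → 1 ('a')
  [5] 5/26 → 0 ('')
  [6] 26/25 → 1 ('b')
  [7] 25/19 → 2 ('bb')
  [8] 19/14 → 1 ('b')
  [9] 14/3 → 3 ('bca')
  [10] 3/20 → 2 ('bc')
  [11] 20/8 → 2 ('bc')
  [12] 8/22 → 3 ('bcd')
  [13] 22/12 → 1 ('b')
  [14] 12/1 → 0 ('')
  [15] 1/15 → 2 ('ca')
  [16] 15/4 → 2 ('ca')
  [17] 4/18 → 1 ('c')
  [18] 18/7 → 2 ('cb')
  [19] 7/21 → 4 ('cbcd')
  [20] 21/17 → 1 ('c')
  [21] 17/9 → 1 ('c')
  [22] 9/23 → 2 ('cd')
  [23] 23/10 → 0 ('')
  [24] 10/24 → 1 ('d')
  [25] 24/13 → 2 ('db')
  [26] 13/0 → 1 ('d')
  [27] 0/6 → 2 ('dc')

n(n+1)/2 = 28·29/2 = 406
Σ LCP = 0 + 1 + 2 + 1 + 1 + 0 + 1 + 2 + 1 + 3 + 2 + 2 + 3 + 1 + 0 + 2 + 2 + 1 + 2 + 4 + 1 + 1 + 2 + 0 + 1 + 2 + 1 + 2 = 41
distinct = 406 − 41 = 365

365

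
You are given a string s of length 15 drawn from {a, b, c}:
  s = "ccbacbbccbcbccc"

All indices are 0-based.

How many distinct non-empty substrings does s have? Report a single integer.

97

rank | idx | suffix
   0 |   3 | acbbccbcbccc
   1 |   2 | bacbbccbcbccc
   2 |   5 | bbccbcbccc
   3 |   9 | bcbccc
   4 |   6 | bccbcbccc
   5 |  11 | bccc
   6 |  14 | c
   7 |   1 | cbacbbccbcbccc
   8 |   4 | cbbccbcbccc
   9 |   8 | cbcbccc
  10 |  10 | cbccc
  11 |  13 | cc
  12 |   0 | ccbacbbccbcbccc
  13 |   7 | ccbcbccc
  14 |  12 | ccc

SA = [3, 2, 5, 9, 6, 11, 14, 1, 4, 8, 10, 13, 0, 7, 12]
[i] adj suffixes → lcp
  [1] 3/2 → 0 ('')
  [2] 2/5 → 1 ('b')
  [3] 5/9 → 1 ('b')
  [4] 9/6 → 2 ('bc')
  [5] 6/11 → 3 ('bcc')
  [6] 11/14 → 0 ('')
  [7] 14/1 → 1 ('c')
  [8] 1/4 → 2 ('cb')
  [9] 4/8 → 2 ('cb')
  [10] 8/10 → 3 ('cbc')
  [11] 10/13 → 1 ('c')
  [12] 13/0 → 2 ('cc')
  [13] 0/7 → 3 ('ccb')
  [14] 7/12 → 2 ('cc')

n(n+1)/2 = 15·16/2 = 120
Σ LCP = 0 + 0 + 1 + 1 + 2 + 3 + 0 + 1 + 2 + 2 + 3 + 1 + 2 + 3 + 2 = 23
distinct = 120 − 23 = 97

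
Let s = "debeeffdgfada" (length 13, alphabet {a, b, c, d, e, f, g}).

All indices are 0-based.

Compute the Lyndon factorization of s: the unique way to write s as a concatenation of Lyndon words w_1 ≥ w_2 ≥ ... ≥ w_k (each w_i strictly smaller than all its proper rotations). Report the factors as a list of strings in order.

["de", "beeffdgf", "ad", "a"]

emit factor 1: 'de' (i=0, period=2)
emit factor 2: 'beeffdgf' (i=2, period=8)
emit factor 3: 'ad' (i=10, period=2)
emit factor 4: 'a' (i=12, period=1)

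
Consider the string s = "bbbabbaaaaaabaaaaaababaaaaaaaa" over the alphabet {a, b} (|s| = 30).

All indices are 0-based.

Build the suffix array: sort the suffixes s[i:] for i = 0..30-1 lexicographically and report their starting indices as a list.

rank | idx | suffix
   0 |  29 | a
   1 |  28 | aa
   2 |  27 | aaa
   3 |  26 | aaaa
   4 |  25 | aaaaa
   5 |  24 | aaaaaa
   6 |  23 | aaaaaaa
   7 |  22 | aaaaaaaa
   8 |   6 | aaaaaabaaaaaababaaaaaaaa
   9 |  13 | aaaaaababaaaaaaaa
  10 |   7 | aaaaabaaaaaababaaaaaaaa
  11 |  14 | aaaaababaaaaaaaa
  12 |   8 | aaaabaaaaaababaaaaaaaa
  13 |  15 | aaaababaaaaaaaa
  14 |   9 | aaabaaaaaababaaaaaaaa
  15 |  16 | aaababaaaaaaaa
  16 |  10 | aabaaaaaababaaaaaaaa
  17 |  17 | aababaaaaaaaa
  18 |  20 | abaaaaaaaa
  19 |  11 | abaaaaaababaaaaaaaa
  20 |  18 | ababaaaaaaaa
  21 |   3 | abbaaaaaabaaaaaababaaaaaaaa
  22 |  21 | baaaaaaaa
  23 |   5 | baaaaaabaaaaaababaaaaaaaa
  24 |  12 | baaaaaababaaaaaaaa
  25 |  19 | babaaaaaaaa
  26 |   2 | babbaaaaaabaaaaaababaaaaaaaa
  27 |   4 | bbaaaaaabaaaaaababaaaaaaaa
  28 |   1 | bbabbaaaaaabaaaaaababaaaaaaaa
  29 |   0 | bbbabbaaaaaabaaaaaababaaaaaaaa

[29, 28, 27, 26, 25, 24, 23, 22, 6, 13, 7, 14, 8, 15, 9, 16, 10, 17, 20, 11, 18, 3, 21, 5, 12, 19, 2, 4, 1, 0]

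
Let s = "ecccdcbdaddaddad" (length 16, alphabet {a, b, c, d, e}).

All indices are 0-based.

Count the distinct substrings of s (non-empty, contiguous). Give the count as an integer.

rank | idx | suffix
   0 |  14 | ad
   1 |  11 | addad
   2 |   8 | addaddad
   3 |   6 | bdaddaddad
   4 |   5 | cbdaddaddad
   5 |   1 | cccdcbdaddaddad
   6 |   2 | ccdcbdaddaddad
   7 |   3 | cdcbdaddaddad
   8 |  15 | d
   9 |  13 | dad
  10 |  10 | daddad
  11 |   7 | daddaddad
  12 |   4 | dcbdaddaddad
  13 |  12 | ddad
  14 |   9 | ddaddad
  15 |   0 | ecccdcbdaddaddad

SA = [14, 11, 8, 6, 5, 1, 2, 3, 15, 13, 10, 7, 4, 12, 9, 0]
i: (SA[i-1],SA[i]) lcp shared
  1: (14,11) 2 'ad'
  2: (11,8) 5 'addad'
  3: (8,6) 0 ''
  4: (6,5) 0 ''
  5: (5,1) 1 'c'
  6: (1,2) 2 'cc'
  7: (2,3) 1 'c'
  8: (3,15) 0 ''
  9: (15,13) 1 'd'
  10: (13,10) 3 'dad'
  11: (10,7) 6 'daddad'
  12: (7,4) 1 'd'
  13: (4,12) 1 'd'
  14: (12,9) 4 'ddad'
  15: (9,0) 0 ''

n(n+1)/2 = 16·17/2 = 136
Σ LCP = 0 + 2 + 5 + 0 + 0 + 1 + 2 + 1 + 0 + 1 + 3 + 6 + 1 + 1 + 4 + 0 = 27
distinct = 136 − 27 = 109

109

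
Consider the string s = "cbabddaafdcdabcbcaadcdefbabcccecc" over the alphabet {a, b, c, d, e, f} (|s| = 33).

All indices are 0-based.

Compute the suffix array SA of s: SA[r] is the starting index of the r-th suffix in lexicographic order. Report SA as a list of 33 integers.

[17, 6, 12, 25, 2, 18, 7, 24, 1, 15, 13, 26, 3, 32, 16, 0, 14, 31, 27, 28, 10, 20, 29, 5, 11, 9, 19, 4, 21, 30, 22, 23, 8]

rank→(start, suffix):
  0 → (17, 'aadcdefbabcccecc')
  1 → (6, 'aafdcdabcbcaadcdefbabcccecc')
  2 → (12, 'abcbcaadcdefbabcccecc')
  3 → (25, 'abcccecc')
  4 → (2, 'abddaafdcdabcbcaadcdefbabcccecc')
  5 → (18, 'adcdefbabcccecc')
  6 → (7, 'afdcdabcbcaadcdefbabcccecc')
  7 → (24, 'babcccecc')
  8 → (1, 'babddaafdcdabcbcaadcdefbabcccecc')
  9 → (15, 'bcaadcdefbabcccecc')
  10 → (13, 'bcbcaadcdefbabcccecc')
  11 → (26, 'bcccecc')
  12 → (3, 'bddaafdcdabcbcaadcdefbabcccecc')
  13 → (32, 'c')
  14 → (16, 'caadcdefbabcccecc')
  15 → (0, 'cbabddaafdcdabcbcaadcdefbabcccecc')
  16 → (14, 'cbcaadcdefbabcccecc')
  17 → (31, 'cc')
  18 → (27, 'cccecc')
  19 → (28, 'ccecc')
  20 → (10, 'cdabcbcaadcdefbabcccecc')
  21 → (20, 'cdefbabcccecc')
  22 → (29, 'cecc')
  23 → (5, 'daafdcdabcbcaadcdefbabcccecc')
  24 → (11, 'dabcbcaadcdefbabcccecc')
  25 → (9, 'dcdabcbcaadcdefbabcccecc')
  26 → (19, 'dcdefbabcccecc')
  27 → (4, 'ddaafdcdabcbcaadcdefbabcccecc')
  28 → (21, 'defbabcccecc')
  29 → (30, 'ecc')
  30 → (22, 'efbabcccecc')
  31 → (23, 'fbabcccecc')
  32 → (8, 'fdcdabcbcaadcdefbabcccecc')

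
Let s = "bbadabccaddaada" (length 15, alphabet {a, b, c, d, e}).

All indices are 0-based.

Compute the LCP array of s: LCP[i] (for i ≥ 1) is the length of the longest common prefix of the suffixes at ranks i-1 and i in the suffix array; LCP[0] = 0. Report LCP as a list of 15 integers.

rank | idx | suffix
   0 |  14 | a
   1 |  11 | aada
   2 |   4 | abccaddaada
   3 |  12 | ada
   4 |   2 | adabccaddaada
   5 |   8 | addaada
   6 |   1 | badabccaddaada
   7 |   0 | bbadabccaddaada
   8 |   5 | bccaddaada
   9 |   7 | caddaada
  10 |   6 | ccaddaada
  11 |  13 | da
  12 |  10 | daada
  13 |   3 | dabccaddaada
  14 |   9 | ddaada

SA = [14, 11, 4, 12, 2, 8, 1, 0, 5, 7, 6, 13, 10, 3, 9]
i: (SA[i-1],SA[i]) lcp shared
  1: (14,11) 1 'a'
  2: (11,4) 1 'a'
  3: (4,12) 1 'a'
  4: (12,2) 3 'ada'
  5: (2,8) 2 'ad'
  6: (8,1) 0 ''
  7: (1,0) 1 'b'
  8: (0,5) 1 'b'
  9: (5,7) 0 ''
  10: (7,6) 1 'c'
  11: (6,13) 0 ''
  12: (13,10) 2 'da'
  13: (10,3) 2 'da'
  14: (3,9) 1 'd'

[0, 1, 1, 1, 3, 2, 0, 1, 1, 0, 1, 0, 2, 2, 1]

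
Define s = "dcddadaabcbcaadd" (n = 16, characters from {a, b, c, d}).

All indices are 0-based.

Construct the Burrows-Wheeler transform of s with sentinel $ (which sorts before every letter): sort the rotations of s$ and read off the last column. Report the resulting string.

ddcadacabbddad$ac

rank  rotation           last
    0  $dcddadaabcbcaadd  d
    1  aabcbcaadd$dcddad  d
    2  aadd$dcddadaabcbc  c
    3  abcbcaadd$dcddada  a
    4  adaabcbcaadd$dcdd  d
    5  add$dcddadaabcbca  a
    6  bcaadd$dcddadaabc  c
    7  bcbcaadd$dcddadaa  a
    8  caadd$dcddadaabcb  b
    9  cbcaadd$dcddadaab  b
   10  cddadaabcbcaadd$d  d
   11  d$dcddadaabcbcaad  d
   12  daabcbcaadd$dcdda  a
   13  dadaabcbcaadd$dcd  d
   14  dcddadaabcbcaadd$  $
   15  dd$dcddadaabcbcaa  a
   16  ddadaabcbcaadd$dc  c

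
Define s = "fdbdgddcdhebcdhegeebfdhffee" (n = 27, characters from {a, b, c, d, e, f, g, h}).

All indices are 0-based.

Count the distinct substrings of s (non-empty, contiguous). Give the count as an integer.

rank | idx | suffix
   0 |  11 | bcdhegeebfdhffee
   1 |   2 | bdgddcdhebcdhegeebfdhffee
   2 |  19 | bfdhffee
   3 |   7 | cdhebcdhegeebfdhffee
   4 |  12 | cdhegeebfdhffee
   5 |   1 | dbdgddcdhebcdhegeebfdhffee
   6 |   6 | dcdhebcdhegeebfdhffee
   7 |   5 | ddcdhebcdhegeebfdhffee
   8 |   3 | dgddcdhebcdhegeebfdhffee
   9 |   8 | dhebcdhegeebfdhffee
  10 |  13 | dhegeebfdhffee
  11 |  21 | dhffee
  12 |  26 | e
  13 |  10 | ebcdhegeebfdhffee
  14 |  18 | ebfdhffee
  15 |  25 | ee
  16 |  17 | eebfdhffee
  17 |  15 | egeebfdhffee
  18 |   0 | fdbdgddcdhebcdhegeebfdhffee
  19 |  20 | fdhffee
  20 |  24 | fee
  21 |  23 | ffee
  22 |   4 | gddcdhebcdhegeebfdhffee
  23 |  16 | geebfdhffee
  24 |   9 | hebcdhegeebfdhffee
  25 |  14 | hegeebfdhffee
  26 |  22 | hffee

SA = [11, 2, 19, 7, 12, 1, 6, 5, 3, 8, 13, 21, 26, 10, 18, 25, 17, 15, 0, 20, 24, 23, 4, 16, 9, 14, 22]
[i] adj suffixes → lcp
  [1] 11/2 → 1 ('b')
  [2] 2/19 → 1 ('b')
  [3] 19/7 → 0 ('')
  [4] 7/12 → 4 ('cdhe')
  [5] 12/1 → 0 ('')
  [6] 1/6 → 1 ('d')
  [7] 6/5 → 1 ('d')
  [8] 5/3 → 1 ('d')
  [9] 3/8 → 1 ('d')
  [10] 8/13 → 3 ('dhe')
  [11] 13/21 → 2 ('dh')
  [12] 21/26 → 0 ('')
  [13] 26/10 → 1 ('e')
  [14] 10/18 → 2 ('eb')
  [15] 18/25 → 1 ('e')
  [16] 25/17 → 2 ('ee')
  [17] 17/15 → 1 ('e')
  [18] 15/0 → 0 ('')
  [19] 0/20 → 2 ('fd')
  [20] 20/24 → 1 ('f')
  [21] 24/23 → 1 ('f')
  [22] 23/4 → 0 ('')
  [23] 4/16 → 1 ('g')
  [24] 16/9 → 0 ('')
  [25] 9/14 → 2 ('he')
  [26] 14/22 → 1 ('h')

n(n+1)/2 = 27·28/2 = 378
Σ LCP = 0 + 1 + 1 + 0 + 4 + 0 + 1 + 1 + 1 + 1 + 3 + 2 + 0 + 1 + 2 + 1 + 2 + 1 + 0 + 2 + 1 + 1 + 0 + 1 + 0 + 2 + 1 = 30
distinct = 378 − 30 = 348

348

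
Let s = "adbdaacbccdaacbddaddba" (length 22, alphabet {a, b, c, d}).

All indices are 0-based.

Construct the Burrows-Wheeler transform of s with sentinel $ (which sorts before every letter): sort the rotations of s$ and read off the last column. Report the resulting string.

abddaa$ddcdcaabcbcddaba

rank  rotation                 last
    0  $adbdaacbccdaacbddaddba  a
    1  a$adbdaacbccdaacbddaddb  b
    2  aacbccdaacbddaddba$adbd  d
    3  aacbddaddba$adbdaacbccd  d
    4  acbccdaacbddaddba$adbda  a
    5  acbddaddba$adbdaacbccda  a
    6  adbdaacbccdaacbddaddba$  $
    7  addba$adbdaacbccdaacbdd  d
    8  ba$adbdaacbccdaacbddadd  d
    9  bccdaacbddaddba$adbdaac  c
   10  bdaacbccdaacbddaddba$ad  d
   11  bddaddba$adbdaacbccdaac  c
   12  cbccdaacbddaddba$adbdaa  a
   13  cbddaddba$adbdaacbccdaa  a
   14  ccdaacbddaddba$adbdaacb  b
   15  cdaacbddaddba$adbdaacbc  c
   16  daacbccdaacbddaddba$adb  b
   17  daacbddaddba$adbdaacbcc  c
   18  daddba$adbdaacbccdaacbd  d
   19  dba$adbdaacbccdaacbddad  d
   20  dbdaacbccdaacbddaddba$a  a
   21  ddaddba$adbdaacbccdaacb  b
   22  ddba$adbdaacbccdaacbdda  a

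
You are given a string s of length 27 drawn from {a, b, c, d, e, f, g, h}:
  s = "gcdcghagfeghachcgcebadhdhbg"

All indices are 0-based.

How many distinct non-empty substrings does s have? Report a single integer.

353

sorted suffixes:
  #0 SA[0]=12  'achcgcebadhdhbg'
  #1 SA[1]=20  'adhdhbg'
  #2 SA[2]=6  'agfeghachcgcebadhdhbg'
  #3 SA[3]=19  'badhdhbg'
  #4 SA[4]=25  'bg'
  #5 SA[5]=1  'cdcghagfeghachcgcebadhdhbg'
  #6 SA[6]=17  'cebadhdhbg'
  #7 SA[7]=15  'cgcebadhdhbg'
  #8 SA[8]=3  'cghagfeghachcgcebadhdhbg'
  #9 SA[9]=13  'chcgcebadhdhbg'
  #10 SA[10]=2  'dcghagfeghachcgcebadhdhbg'
  #11 SA[11]=23  'dhbg'
  #12 SA[12]=21  'dhdhbg'
  #13 SA[13]=18  'ebadhdhbg'
  #14 SA[14]=9  'eghachcgcebadhdhbg'
  #15 SA[15]=8  'feghachcgcebadhdhbg'
  #16 SA[16]=26  'g'
  #17 SA[17]=0  'gcdcghagfeghachcgcebadhdhbg'
  #18 SA[18]=16  'gcebadhdhbg'
  #19 SA[19]=7  'gfeghachcgcebadhdhbg'
  #20 SA[20]=10  'ghachcgcebadhdhbg'
  #21 SA[21]=4  'ghagfeghachcgcebadhdhbg'
  #22 SA[22]=11  'hachcgcebadhdhbg'
  #23 SA[23]=5  'hagfeghachcgcebadhdhbg'
  #24 SA[24]=24  'hbg'
  #25 SA[25]=14  'hcgcebadhdhbg'
  #26 SA[26]=22  'hdhbg'

SA = [12, 20, 6, 19, 25, 1, 17, 15, 3, 13, 2, 23, 21, 18, 9, 8, 26, 0, 16, 7, 10, 4, 11, 5, 24, 14, 22]
i: (SA[i-1],SA[i]) lcp shared
  1: (12,20) 1 'a'
  2: (20,6) 1 'a'
  3: (6,19) 0 ''
  4: (19,25) 1 'b'
  5: (25,1) 0 ''
  6: (1,17) 1 'c'
  7: (17,15) 1 'c'
  8: (15,3) 2 'cg'
  9: (3,13) 1 'c'
  10: (13,2) 0 ''
  11: (2,23) 1 'd'
  12: (23,21) 2 'dh'
  13: (21,18) 0 ''
  14: (18,9) 1 'e'
  15: (9,8) 0 ''
  16: (8,26) 0 ''
  17: (26,0) 1 'g'
  18: (0,16) 2 'gc'
  19: (16,7) 1 'g'
  20: (7,10) 1 'g'
  21: (10,4) 3 'gha'
  22: (4,11) 0 ''
  23: (11,5) 2 'ha'
  24: (5,24) 1 'h'
  25: (24,14) 1 'h'
  26: (14,22) 1 'h'

n(n+1)/2 = 27·28/2 = 378
Σ LCP = 0 + 1 + 1 + 0 + 1 + 0 + 1 + 1 + 2 + 1 + 0 + 1 + 2 + 0 + 1 + 0 + 0 + 1 + 2 + 1 + 1 + 3 + 0 + 2 + 1 + 1 + 1 = 25
distinct = 378 − 25 = 353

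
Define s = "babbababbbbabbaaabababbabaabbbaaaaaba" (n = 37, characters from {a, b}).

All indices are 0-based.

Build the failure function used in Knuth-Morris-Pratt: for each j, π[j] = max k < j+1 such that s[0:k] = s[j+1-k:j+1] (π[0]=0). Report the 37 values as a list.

π[0] = 0
j=1 s[j]='a': π[1]=0 (border '')
j=2 s[j]='b': π[2]=1 (border 'b')
j=3 s[j]='b': k: 1→0; π[3]=1 (border 'b')
j=4 s[j]='a': π[4]=2 (border 'ba')
j=5 s[j]='b': π[5]=3 (border 'bab')
j=6 s[j]='a': k: 3→1; π[6]=2 (border 'ba')
j=7 s[j]='b': π[7]=3 (border 'bab')
j=8 s[j]='b': π[8]=4 (border 'babb')
j=9 s[j]='b': k: 4→1→0; π[9]=1 (border 'b')
j=10 s[j]='b': k: 1→0; π[10]=1 (border 'b')
j=11 s[j]='a': π[11]=2 (border 'ba')
j=12 s[j]='b': π[12]=3 (border 'bab')
j=13 s[j]='b': π[13]=4 (border 'babb')
j=14 s[j]='a': π[14]=5 (border 'babba')
j=15 s[j]='a': k: 5→2→0; π[15]=0 (border '')
j=16 s[j]='a': π[16]=0 (border '')
j=17 s[j]='b': π[17]=1 (border 'b')
j=18 s[j]='a': π[18]=2 (border 'ba')
j=19 s[j]='b': π[19]=3 (border 'bab')
j=20 s[j]='a': k: 3→1; π[20]=2 (border 'ba')
j=21 s[j]='b': π[21]=3 (border 'bab')
j=22 s[j]='b': π[22]=4 (border 'babb')
j=23 s[j]='a': π[23]=5 (border 'babba')
j=24 s[j]='b': π[24]=6 (border 'babbab')
j=25 s[j]='a': π[25]=7 (border 'babbaba')
j=26 s[j]='a': k: 7→2→0; π[26]=0 (border '')
j=27 s[j]='b': π[27]=1 (border 'b')
j=28 s[j]='b': k: 1→0; π[28]=1 (border 'b')
j=29 s[j]='b': k: 1→0; π[29]=1 (border 'b')
j=30 s[j]='a': π[30]=2 (border 'ba')
j=31 s[j]='a': k: 2→0; π[31]=0 (border '')
j=32 s[j]='a': π[32]=0 (border '')
j=33 s[j]='a': π[33]=0 (border '')
j=34 s[j]='a': π[34]=0 (border '')
j=35 s[j]='b': π[35]=1 (border 'b')
j=36 s[j]='a': π[36]=2 (border 'ba')

[0, 0, 1, 1, 2, 3, 2, 3, 4, 1, 1, 2, 3, 4, 5, 0, 0, 1, 2, 3, 2, 3, 4, 5, 6, 7, 0, 1, 1, 1, 2, 0, 0, 0, 0, 1, 2]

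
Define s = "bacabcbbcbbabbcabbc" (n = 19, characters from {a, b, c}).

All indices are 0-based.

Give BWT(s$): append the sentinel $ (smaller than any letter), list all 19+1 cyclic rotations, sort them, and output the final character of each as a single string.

rank  rotation              last
    0  $bacabcbbcbbabbcabbc  c
    1  abbc$bacabcbbcbbabbc  c
    2  abbcabbc$bacabcbbcbb  b
    3  abcbbcbbabbcabbc$bac  c
    4  acabcbbcbbabbcabbc$b  b
    5  babbcabbc$bacabcbbcb  b
    6  bacabcbbcbbabbcabbc$  $
    7  bbabbcabbc$bacabcbbc  c
    8  bbc$bacabcbbcbbabbca  a
    9  bbcabbc$bacabcbbcbba  a
   10  bbcbbabbcabbc$bacabc  c
   11  bc$bacabcbbcbbabbcab  b
   12  bcabbc$bacabcbbcbbab  b
   13  bcbbabbcabbc$bacabcb  b
   14  bcbbcbbabbcabbc$baca  a
   15  c$bacabcbbcbbabbcabb  b
   16  cabbc$bacabcbbcbbabb  b
   17  cabcbbcbbabbcabbc$ba  a
   18  cbbabbcabbc$bacabcbb  b
   19  cbbcbbabbcabbc$bacab  b

ccbcbb$caacbbbabbabb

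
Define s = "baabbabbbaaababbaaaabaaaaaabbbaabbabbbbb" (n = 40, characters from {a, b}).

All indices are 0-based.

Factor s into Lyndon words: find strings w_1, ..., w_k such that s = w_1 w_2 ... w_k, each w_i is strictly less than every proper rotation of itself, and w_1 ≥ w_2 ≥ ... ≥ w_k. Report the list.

emit factor 1: 'b' (i=0, period=1)
emit factor 2: 'aabbabbb' (i=1, period=8)
emit factor 3: 'aaababb' (i=9, period=7)
emit factor 4: 'aaaab' (i=16, period=5)
emit factor 5: 'aaaaaabbbaabbabbbbb' (i=21, period=19)

["b", "aabbabbb", "aaababb", "aaaab", "aaaaaabbbaabbabbbbb"]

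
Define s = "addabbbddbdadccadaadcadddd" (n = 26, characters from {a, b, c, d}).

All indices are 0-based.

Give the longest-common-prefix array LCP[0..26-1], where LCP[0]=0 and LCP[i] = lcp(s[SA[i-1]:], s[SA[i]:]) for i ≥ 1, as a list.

[0, 1, 1, 2, 3, 2, 3, 0, 2, 1, 2, 0, 3, 1, 0, 1, 2, 2, 1, 1, 2, 1, 2, 2, 2, 3]

rank | idx | suffix
   0 |  17 | aadcadddd
   1 |   3 | abbbddbdadccadaadcadddd
   2 |  15 | adaadcadddd
   3 |  18 | adcadddd
   4 |  11 | adccadaadcadddd
   5 |   0 | addabbbddbdadccadaadcadddd
   6 |  21 | adddd
   7 |   4 | bbbddbdadccadaadcadddd
   8 |   5 | bbddbdadccadaadcadddd
   9 |   9 | bdadccadaadcadddd
  10 |   6 | bddbdadccadaadcadddd
  11 |  14 | cadaadcadddd
  12 |  20 | cadddd
  13 |  13 | ccadaadcadddd
  14 |  25 | d
  15 |  16 | daadcadddd
  16 |   2 | dabbbddbdadccadaadcadddd
  17 |  10 | dadccadaadcadddd
  18 |   8 | dbdadccadaadcadddd
  19 |  19 | dcadddd
  20 |  12 | dccadaadcadddd
  21 |  24 | dd
  22 |   1 | ddabbbddbdadccadaadcadddd
  23 |   7 | ddbdadccadaadcadddd
  24 |  23 | ddd
  25 |  22 | dddd

SA = [17, 3, 15, 18, 11, 0, 21, 4, 5, 9, 6, 14, 20, 13, 25, 16, 2, 10, 8, 19, 12, 24, 1, 7, 23, 22]
rank  pair      lcp
   1  s[17:],s[3:]  1  'a'
   2  s[3:],s[15:]  1  'a'
   3  s[15:],s[18:]  2  'ad'
   4  s[18:],s[11:]  3  'adc'
   5  s[11:],s[0:]  2  'ad'
   6  s[0:],s[21:]  3  'add'
   7  s[21:],s[4:]  0  ''
   8  s[4:],s[5:]  2  'bb'
   9  s[5:],s[9:]  1  'b'
  10  s[9:],s[6:]  2  'bd'
  11  s[6:],s[14:]  0  ''
  12  s[14:],s[20:]  3  'cad'
  13  s[20:],s[13:]  1  'c'
  14  s[13:],s[25:]  0  ''
  15  s[25:],s[16:]  1  'd'
  16  s[16:],s[2:]  2  'da'
  17  s[2:],s[10:]  2  'da'
  18  s[10:],s[8:]  1  'd'
  19  s[8:],s[19:]  1  'd'
  20  s[19:],s[12:]  2  'dc'
  21  s[12:],s[24:]  1  'd'
  22  s[24:],s[1:]  2  'dd'
  23  s[1:],s[7:]  2  'dd'
  24  s[7:],s[23:]  2  'dd'
  25  s[23:],s[22:]  3  'ddd'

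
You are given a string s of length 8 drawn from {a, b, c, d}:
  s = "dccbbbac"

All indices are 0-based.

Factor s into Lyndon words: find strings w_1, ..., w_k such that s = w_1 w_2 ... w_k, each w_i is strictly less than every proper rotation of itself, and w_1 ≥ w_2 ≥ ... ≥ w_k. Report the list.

["d", "c", "c", "b", "b", "b", "ac"]

emit factor 1: 'd' (i=0, period=1)
emit factor 2: 'c' (i=1, period=1)
emit factor 3: 'c' (i=2, period=1)
emit factor 4: 'b' (i=3, period=1)
emit factor 5: 'b' (i=4, period=1)
emit factor 6: 'b' (i=5, period=1)
emit factor 7: 'ac' (i=6, period=2)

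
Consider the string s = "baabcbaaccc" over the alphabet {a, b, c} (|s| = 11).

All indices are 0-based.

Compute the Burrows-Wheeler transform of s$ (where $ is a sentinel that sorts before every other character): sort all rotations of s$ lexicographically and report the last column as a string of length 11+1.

rank  rotation      last
    0  $baabcbaaccc  c
    1  aabcbaaccc$b  b
    2  aaccc$baabcb  b
    3  abcbaaccc$ba  a
    4  accc$baabcba  a
    5  baabcbaaccc$  $
    6  baaccc$baabc  c
    7  bcbaaccc$baa  a
    8  c$baabcbaacc  c
    9  cbaaccc$baab  b
   10  cc$baabcbaac  c
   11  ccc$baabcbaa  a

cbbaa$cacbca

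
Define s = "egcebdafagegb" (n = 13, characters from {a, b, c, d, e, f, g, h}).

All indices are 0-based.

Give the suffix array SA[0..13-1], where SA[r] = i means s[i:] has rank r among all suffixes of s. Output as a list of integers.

[6, 8, 12, 4, 2, 5, 3, 10, 0, 7, 11, 1, 9]

sorted suffixes:
  #0 SA[0]=6  'afagegb'
  #1 SA[1]=8  'agegb'
  #2 SA[2]=12  'b'
  #3 SA[3]=4  'bdafagegb'
  #4 SA[4]=2  'cebdafagegb'
  #5 SA[5]=5  'dafagegb'
  #6 SA[6]=3  'ebdafagegb'
  #7 SA[7]=10  'egb'
  #8 SA[8]=0  'egcebdafagegb'
  #9 SA[9]=7  'fagegb'
  #10 SA[10]=11  'gb'
  #11 SA[11]=1  'gcebdafagegb'
  #12 SA[12]=9  'gegb'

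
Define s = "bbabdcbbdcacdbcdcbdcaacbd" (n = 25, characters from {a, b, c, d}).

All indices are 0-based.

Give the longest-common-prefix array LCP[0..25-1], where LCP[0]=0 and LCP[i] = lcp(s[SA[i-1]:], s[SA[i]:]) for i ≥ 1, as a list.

rank | idx | suffix
   0 |  20 | aacbd
   1 |   2 | abdcbbdcacdbcdcbdcaacbd
   2 |  21 | acbd
   3 |  10 | acdbcdcbdcaacbd
   4 |   1 | babdcbbdcacdbcdcbdcaacbd
   5 |   0 | bbabdcbbdcacdbcdcbdcaacbd
   6 |   6 | bbdcacdbcdcbdcaacbd
   7 |  13 | bcdcbdcaacbd
   8 |  23 | bd
   9 |  17 | bdcaacbd
  10 |   7 | bdcacdbcdcbdcaacbd
  11 |   3 | bdcbbdcacdbcdcbdcaacbd
  12 |  19 | caacbd
  13 |   9 | cacdbcdcbdcaacbd
  14 |   5 | cbbdcacdbcdcbdcaacbd
  15 |  22 | cbd
  16 |  16 | cbdcaacbd
  17 |  11 | cdbcdcbdcaacbd
  18 |  14 | cdcbdcaacbd
  19 |  24 | d
  20 |  12 | dbcdcbdcaacbd
  21 |  18 | dcaacbd
  22 |   8 | dcacdbcdcbdcaacbd
  23 |   4 | dcbbdcacdbcdcbdcaacbd
  24 |  15 | dcbdcaacbd

SA = [20, 2, 21, 10, 1, 0, 6, 13, 23, 17, 7, 3, 19, 9, 5, 22, 16, 11, 14, 24, 12, 18, 8, 4, 15]
i: (SA[i-1],SA[i]) lcp shared
  1: (20,2) 1 'a'
  2: (2,21) 1 'a'
  3: (21,10) 2 'ac'
  4: (10,1) 0 ''
  5: (1,0) 1 'b'
  6: (0,6) 2 'bb'
  7: (6,13) 1 'b'
  8: (13,23) 1 'b'
  9: (23,17) 2 'bd'
  10: (17,7) 4 'bdca'
  11: (7,3) 3 'bdc'
  12: (3,19) 0 ''
  13: (19,9) 2 'ca'
  14: (9,5) 1 'c'
  15: (5,22) 2 'cb'
  16: (22,16) 3 'cbd'
  17: (16,11) 1 'c'
  18: (11,14) 2 'cd'
  19: (14,24) 0 ''
  20: (24,12) 1 'd'
  21: (12,18) 1 'd'
  22: (18,8) 3 'dca'
  23: (8,4) 2 'dc'
  24: (4,15) 3 'dcb'

[0, 1, 1, 2, 0, 1, 2, 1, 1, 2, 4, 3, 0, 2, 1, 2, 3, 1, 2, 0, 1, 1, 3, 2, 3]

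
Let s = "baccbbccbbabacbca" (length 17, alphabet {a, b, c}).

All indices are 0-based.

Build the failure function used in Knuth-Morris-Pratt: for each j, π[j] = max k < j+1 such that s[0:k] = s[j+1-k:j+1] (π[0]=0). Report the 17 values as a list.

π[0] = 0
j=1 s[j]='a': π[1]=0 (border '')
j=2 s[j]='c': π[2]=0 (border '')
j=3 s[j]='c': π[3]=0 (border '')
j=4 s[j]='b': π[4]=1 (border 'b')
j=5 s[j]='b': k: 1→0; π[5]=1 (border 'b')
j=6 s[j]='c': k: 1→0; π[6]=0 (border '')
j=7 s[j]='c': π[7]=0 (border '')
j=8 s[j]='b': π[8]=1 (border 'b')
j=9 s[j]='b': k: 1→0; π[9]=1 (border 'b')
j=10 s[j]='a': π[10]=2 (border 'ba')
j=11 s[j]='b': k: 2→0; π[11]=1 (border 'b')
j=12 s[j]='a': π[12]=2 (border 'ba')
j=13 s[j]='c': π[13]=3 (border 'bac')
j=14 s[j]='b': k: 3→0; π[14]=1 (border 'b')
j=15 s[j]='c': k: 1→0; π[15]=0 (border '')
j=16 s[j]='a': π[16]=0 (border '')

[0, 0, 0, 0, 1, 1, 0, 0, 1, 1, 2, 1, 2, 3, 1, 0, 0]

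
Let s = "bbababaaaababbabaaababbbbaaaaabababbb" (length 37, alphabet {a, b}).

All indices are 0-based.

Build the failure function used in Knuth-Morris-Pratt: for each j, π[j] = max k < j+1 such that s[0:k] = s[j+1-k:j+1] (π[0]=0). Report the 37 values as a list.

π[0] = 0
j=1 s[j]='b': π[1]=1 (border 'b')
j=2 s[j]='a': k: 1→0; π[2]=0 (border '')
j=3 s[j]='b': π[3]=1 (border 'b')
j=4 s[j]='a': k: 1→0; π[4]=0 (border '')
j=5 s[j]='b': π[5]=1 (border 'b')
j=6 s[j]='a': k: 1→0; π[6]=0 (border '')
j=7 s[j]='a': π[7]=0 (border '')
j=8 s[j]='a': π[8]=0 (border '')
j=9 s[j]='a': π[9]=0 (border '')
j=10 s[j]='b': π[10]=1 (border 'b')
j=11 s[j]='a': k: 1→0; π[11]=0 (border '')
j=12 s[j]='b': π[12]=1 (border 'b')
j=13 s[j]='b': π[13]=2 (border 'bb')
j=14 s[j]='a': π[14]=3 (border 'bba')
j=15 s[j]='b': π[15]=4 (border 'bbab')
j=16 s[j]='a': π[16]=5 (border 'bbaba')
j=17 s[j]='a': k: 5→0; π[17]=0 (border '')
j=18 s[j]='a': π[18]=0 (border '')
j=19 s[j]='b': π[19]=1 (border 'b')
j=20 s[j]='a': k: 1→0; π[20]=0 (border '')
j=21 s[j]='b': π[21]=1 (border 'b')
j=22 s[j]='b': π[22]=2 (border 'bb')
j=23 s[j]='b': k: 2→1; π[23]=2 (border 'bb')
j=24 s[j]='b': k: 2→1; π[24]=2 (border 'bb')
j=25 s[j]='a': π[25]=3 (border 'bba')
j=26 s[j]='a': k: 3→0; π[26]=0 (border '')
j=27 s[j]='a': π[27]=0 (border '')
j=28 s[j]='a': π[28]=0 (border '')
j=29 s[j]='a': π[29]=0 (border '')
j=30 s[j]='b': π[30]=1 (border 'b')
j=31 s[j]='a': k: 1→0; π[31]=0 (border '')
j=32 s[j]='b': π[32]=1 (border 'b')
j=33 s[j]='a': k: 1→0; π[33]=0 (border '')
j=34 s[j]='b': π[34]=1 (border 'b')
j=35 s[j]='b': π[35]=2 (border 'bb')
j=36 s[j]='b': k: 2→1; π[36]=2 (border 'bb')

[0, 1, 0, 1, 0, 1, 0, 0, 0, 0, 1, 0, 1, 2, 3, 4, 5, 0, 0, 1, 0, 1, 2, 2, 2, 3, 0, 0, 0, 0, 1, 0, 1, 0, 1, 2, 2]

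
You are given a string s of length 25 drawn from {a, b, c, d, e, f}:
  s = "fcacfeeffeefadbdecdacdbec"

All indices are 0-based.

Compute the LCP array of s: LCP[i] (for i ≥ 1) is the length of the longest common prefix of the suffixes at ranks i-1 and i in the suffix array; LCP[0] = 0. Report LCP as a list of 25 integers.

[0, 2, 1, 0, 1, 0, 1, 1, 2, 1, 0, 1, 2, 1, 0, 2, 1, 3, 1, 2, 0, 1, 1, 4, 1]

rank | idx | suffix
   0 |  19 | acdbec
   1 |   2 | acfeeffeefadbdecdacdbec
   2 |  12 | adbdecdacdbec
   3 |  14 | bdecdacdbec
   4 |  22 | bec
   5 |  24 | c
   6 |   1 | cacfeeffeefadbdecdacdbec
   7 |  17 | cdacdbec
   8 |  20 | cdbec
   9 |   3 | cfeeffeefadbdecdacdbec
  10 |  18 | dacdbec
  11 |  13 | dbdecdacdbec
  12 |  21 | dbec
  13 |  15 | decdacdbec
  14 |  23 | ec
  15 |  16 | ecdacdbec
  16 |   9 | eefadbdecdacdbec
  17 |   5 | eeffeefadbdecdacdbec
  18 |  10 | efadbdecdacdbec
  19 |   6 | effeefadbdecdacdbec
  20 |  11 | fadbdecdacdbec
  21 |   0 | fcacfeeffeefadbdecdacdbec
  22 |   8 | feefadbdecdacdbec
  23 |   4 | feeffeefadbdecdacdbec
  24 |   7 | ffeefadbdecdacdbec

SA = [19, 2, 12, 14, 22, 24, 1, 17, 20, 3, 18, 13, 21, 15, 23, 16, 9, 5, 10, 6, 11, 0, 8, 4, 7]
i: (SA[i-1],SA[i]) lcp shared
  1: (19,2) 2 'ac'
  2: (2,12) 1 'a'
  3: (12,14) 0 ''
  4: (14,22) 1 'b'
  5: (22,24) 0 ''
  6: (24,1) 1 'c'
  7: (1,17) 1 'c'
  8: (17,20) 2 'cd'
  9: (20,3) 1 'c'
  10: (3,18) 0 ''
  11: (18,13) 1 'd'
  12: (13,21) 2 'db'
  13: (21,15) 1 'd'
  14: (15,23) 0 ''
  15: (23,16) 2 'ec'
  16: (16,9) 1 'e'
  17: (9,5) 3 'eef'
  18: (5,10) 1 'e'
  19: (10,6) 2 'ef'
  20: (6,11) 0 ''
  21: (11,0) 1 'f'
  22: (0,8) 1 'f'
  23: (8,4) 4 'feef'
  24: (4,7) 1 'f'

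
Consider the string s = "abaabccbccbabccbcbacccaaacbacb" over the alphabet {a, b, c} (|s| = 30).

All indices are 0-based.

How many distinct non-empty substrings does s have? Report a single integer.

399

rank | idx | suffix
   0 |  22 | aaacbacb
   1 |   2 | aabccbccbabccbcbacccaaacbacb
   2 |  23 | aacbacb
   3 |   0 | abaabccbccbabccbcbacccaaacbacb
   4 |  11 | abccbcbacccaaacbacb
   5 |   3 | abccbccbabccbcbacccaaacbacb
   6 |  27 | acb
   7 |  24 | acbacb
   8 |  18 | acccaaacbacb
   9 |  29 | b
  10 |   1 | baabccbccbabccbcbacccaaacbacb
  11 |  10 | babccbcbacccaaacbacb
  12 |  26 | bacb
  13 |  17 | bacccaaacbacb
  14 |  15 | bcbacccaaacbacb
  15 |   7 | bccbabccbcbacccaaacbacb
  16 |  12 | bccbcbacccaaacbacb
  17 |   4 | bccbccbabccbcbacccaaacbacb
  18 |  21 | caaacbacb
  19 |  28 | cb
  20 |   9 | cbabccbcbacccaaacbacb
  21 |  25 | cbacb
  22 |  16 | cbacccaaacbacb
  23 |  14 | cbcbacccaaacbacb
  24 |   6 | cbccbabccbcbacccaaacbacb
  25 |  20 | ccaaacbacb
  26 |   8 | ccbabccbcbacccaaacbacb
  27 |  13 | ccbcbacccaaacbacb
  28 |   5 | ccbccbabccbcbacccaaacbacb
  29 |  19 | cccaaacbacb

SA = [22, 2, 23, 0, 11, 3, 27, 24, 18, 29, 1, 10, 26, 17, 15, 7, 12, 4, 21, 28, 9, 25, 16, 14, 6, 20, 8, 13, 5, 19]
[i] adj suffixes → lcp
  [1] 22/2 → 2 ('aa')
  [2] 2/23 → 2 ('aa')
  [3] 23/0 → 1 ('a')
  [4] 0/11 → 2 ('ab')
  [5] 11/3 → 6 ('abccbc')
  [6] 3/27 → 1 ('a')
  [7] 27/24 → 3 ('acb')
  [8] 24/18 → 2 ('ac')
  [9] 18/29 → 0 ('')
  [10] 29/1 → 1 ('b')
  [11] 1/10 → 2 ('ba')
  [12] 10/26 → 2 ('ba')
  [13] 26/17 → 3 ('bac')
  [14] 17/15 → 1 ('b')
  [15] 15/7 → 2 ('bc')
  [16] 7/12 → 4 ('bccb')
  [17] 12/4 → 5 ('bccbc')
  [18] 4/21 → 0 ('')
  [19] 21/28 → 1 ('c')
  [20] 28/9 → 2 ('cb')
  [21] 9/25 → 3 ('cba')
  [22] 25/16 → 4 ('cbac')
  [23] 16/14 → 2 ('cb')
  [24] 14/6 → 3 ('cbc')
  [25] 6/20 → 1 ('c')
  [26] 20/8 → 2 ('cc')
  [27] 8/13 → 3 ('ccb')
  [28] 13/5 → 4 ('ccbc')
  [29] 5/19 → 2 ('cc')

n(n+1)/2 = 30·31/2 = 465
Σ LCP = 0 + 2 + 2 + 1 + 2 + 6 + 1 + 3 + 2 + 0 + 1 + 2 + 2 + 3 + 1 + 2 + 4 + 5 + 0 + 1 + 2 + 3 + 4 + 2 + 3 + 1 + 2 + 3 + 4 + 2 = 66
distinct = 465 − 66 = 399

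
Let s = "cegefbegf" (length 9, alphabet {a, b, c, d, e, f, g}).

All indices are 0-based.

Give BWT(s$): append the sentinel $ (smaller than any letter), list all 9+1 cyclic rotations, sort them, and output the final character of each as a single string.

rank  rotation    last
    0  $cegefbegf  f
    1  begf$cegef  f
    2  cegefbegf$  $
    3  efbegf$ceg  g
    4  egefbegf$c  c
    5  egf$cegefb  b
    6  f$cegefbeg  g
    7  fbegf$cege  e
    8  gefbegf$ce  e
    9  gf$cegefbe  e

ff$gcbgeee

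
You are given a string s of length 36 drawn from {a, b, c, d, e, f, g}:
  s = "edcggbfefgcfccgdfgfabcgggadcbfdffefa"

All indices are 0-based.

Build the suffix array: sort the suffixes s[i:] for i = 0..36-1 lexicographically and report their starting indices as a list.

sorted suffixes:
  #0 SA[0]=35  'a'
  #1 SA[1]=19  'abcgggadcbfdffefa'
  #2 SA[2]=25  'adcbfdffefa'
  #3 SA[3]=20  'bcgggadcbfdffefa'
  #4 SA[4]=28  'bfdffefa'
  #5 SA[5]=5  'bfefgcfccgdfgfabcgggadcbfdffefa'
  #6 SA[6]=27  'cbfdffefa'
  #7 SA[7]=12  'ccgdfgfabcgggadcbfdffefa'
  #8 SA[8]=10  'cfccgdfgfabcgggadcbfdffefa'
  #9 SA[9]=13  'cgdfgfabcgggadcbfdffefa'
  #10 SA[10]=2  'cggbfefgcfccgdfgfabcgggadcbfdffefa'
  #11 SA[11]=21  'cgggadcbfdffefa'
  #12 SA[12]=26  'dcbfdffefa'
  #13 SA[13]=1  'dcggbfefgcfccgdfgfabcgggadcbfdffefa'
  #14 SA[14]=30  'dffefa'
  #15 SA[15]=15  'dfgfabcgggadcbfdffefa'
  #16 SA[16]=0  'edcggbfefgcfccgdfgfabcgggadcbfdffefa'
  #17 SA[17]=33  'efa'
  #18 SA[18]=7  'efgcfccgdfgfabcgggadcbfdffefa'
  #19 SA[19]=34  'fa'
  #20 SA[20]=18  'fabcgggadcbfdffefa'
  #21 SA[21]=11  'fccgdfgfabcgggadcbfdffefa'
  #22 SA[22]=29  'fdffefa'
  #23 SA[23]=32  'fefa'
  #24 SA[24]=6  'fefgcfccgdfgfabcgggadcbfdffefa'
  #25 SA[25]=31  'ffefa'
  #26 SA[26]=8  'fgcfccgdfgfabcgggadcbfdffefa'
  #27 SA[27]=16  'fgfabcgggadcbfdffefa'
  #28 SA[28]=24  'gadcbfdffefa'
  #29 SA[29]=4  'gbfefgcfccgdfgfabcgggadcbfdffefa'
  #30 SA[30]=9  'gcfccgdfgfabcgggadcbfdffefa'
  #31 SA[31]=14  'gdfgfabcgggadcbfdffefa'
  #32 SA[32]=17  'gfabcgggadcbfdffefa'
  #33 SA[33]=23  'ggadcbfdffefa'
  #34 SA[34]=3  'ggbfefgcfccgdfgfabcgggadcbfdffefa'
  #35 SA[35]=22  'gggadcbfdffefa'

[35, 19, 25, 20, 28, 5, 27, 12, 10, 13, 2, 21, 26, 1, 30, 15, 0, 33, 7, 34, 18, 11, 29, 32, 6, 31, 8, 16, 24, 4, 9, 14, 17, 23, 3, 22]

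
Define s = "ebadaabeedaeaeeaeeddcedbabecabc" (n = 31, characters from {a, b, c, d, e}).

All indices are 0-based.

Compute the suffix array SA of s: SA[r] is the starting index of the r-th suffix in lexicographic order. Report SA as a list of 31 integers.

sorted suffixes:
  #0 SA[0]=4  'aabeedaeaeeaeeddcedbabecabc'
  #1 SA[1]=28  'abc'
  #2 SA[2]=24  'abecabc'
  #3 SA[3]=5  'abeedaeaeeaeeddcedbabecabc'
  #4 SA[4]=2  'adaabeedaeaeeaeeddcedbabecabc'
  #5 SA[5]=10  'aeaeeaeeddcedbabecabc'
  #6 SA[6]=12  'aeeaeeddcedbabecabc'
  #7 SA[7]=15  'aeeddcedbabecabc'
  #8 SA[8]=23  'babecabc'
  #9 SA[9]=1  'badaabeedaeaeeaeeddcedbabecabc'
  #10 SA[10]=29  'bc'
  #11 SA[11]=25  'becabc'
  #12 SA[12]=6  'beedaeaeeaeeddcedbabecabc'
  #13 SA[13]=30  'c'
  #14 SA[14]=27  'cabc'
  #15 SA[15]=20  'cedbabecabc'
  #16 SA[16]=3  'daabeedaeaeeaeeddcedbabecabc'
  #17 SA[17]=9  'daeaeeaeeddcedbabecabc'
  #18 SA[18]=22  'dbabecabc'
  #19 SA[19]=19  'dcedbabecabc'
  #20 SA[20]=18  'ddcedbabecabc'
  #21 SA[21]=11  'eaeeaeeddcedbabecabc'
  #22 SA[22]=14  'eaeeddcedbabecabc'
  #23 SA[23]=0  'ebadaabeedaeaeeaeeddcedbabecabc'
  #24 SA[24]=26  'ecabc'
  #25 SA[25]=8  'edaeaeeaeeddcedbabecabc'
  #26 SA[26]=21  'edbabecabc'
  #27 SA[27]=17  'eddcedbabecabc'
  #28 SA[28]=13  'eeaeeddcedbabecabc'
  #29 SA[29]=7  'eedaeaeeaeeddcedbabecabc'
  #30 SA[30]=16  'eeddcedbabecabc'

[4, 28, 24, 5, 2, 10, 12, 15, 23, 1, 29, 25, 6, 30, 27, 20, 3, 9, 22, 19, 18, 11, 14, 0, 26, 8, 21, 17, 13, 7, 16]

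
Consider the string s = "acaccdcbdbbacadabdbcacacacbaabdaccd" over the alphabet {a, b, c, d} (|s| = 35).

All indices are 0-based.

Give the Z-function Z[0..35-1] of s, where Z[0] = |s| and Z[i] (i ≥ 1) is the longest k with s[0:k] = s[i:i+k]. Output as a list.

[35, 0, 2, 0, 0, 0, 0, 0, 0, 0, 0, 3, 0, 1, 0, 1, 0, 0, 0, 0, 4, 0, 4, 0, 2, 0, 0, 1, 1, 0, 0, 2, 0, 0, 0]

Z[0]=35
i=1: outside box; Z[1]=0
i=2: outside box; Z[2]=2 grow→box=[2,4)
i=3: min(r-i=1, Z[1]=0)=0; Z[3]=0
i=4: outside box; Z[4]=0
i=5: outside box; Z[5]=0
i=6: outside box; Z[6]=0
i=7: outside box; Z[7]=0
i=8: outside box; Z[8]=0
i=9: outside box; Z[9]=0
i=10: outside box; Z[10]=0
i=11: outside box; Z[11]=3 grow→box=[11,14)
i=12: min(r-i=2, Z[1]=0)=0; Z[12]=0
i=13: min(r-i=1, Z[2]=2)=1; Z[13]=1
i=14: outside box; Z[14]=0
i=15: outside box; Z[15]=1 grow→box=[15,16)
i=16: outside box; Z[16]=0
i=17: outside box; Z[17]=0
i=18: outside box; Z[18]=0
i=19: outside box; Z[19]=0
i=20: outside box; Z[20]=4 grow→box=[20,24)
i=21: min(r-i=3, Z[1]=0)=0; Z[21]=0
i=22: min(r-i=2, Z[2]=2)=2; Z[22]=4 grow→box=[22,26)
i=23: min(r-i=3, Z[1]=0)=0; Z[23]=0
i=24: min(r-i=2, Z[2]=2)=2; Z[24]=2
i=25: min(r-i=1, Z[3]=0)=0; Z[25]=0
i=26: outside box; Z[26]=0
i=27: outside box; Z[27]=1 grow→box=[27,28)
i=28: outside box; Z[28]=1 grow→box=[28,29)
i=29: outside box; Z[29]=0
i=30: outside box; Z[30]=0
i=31: outside box; Z[31]=2 grow→box=[31,33)
i=32: min(r-i=1, Z[1]=0)=0; Z[32]=0
i=33: outside box; Z[33]=0
i=34: outside box; Z[34]=0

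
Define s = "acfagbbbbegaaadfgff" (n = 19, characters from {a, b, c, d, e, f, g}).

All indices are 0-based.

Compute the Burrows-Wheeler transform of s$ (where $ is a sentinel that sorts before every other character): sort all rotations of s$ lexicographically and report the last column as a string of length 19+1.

rank  rotation              last
    0  $acfagbbbbegaaadfgff  f
    1  aaadfgff$acfagbbbbeg  g
    2  aadfgff$acfagbbbbega  a
    3  acfagbbbbegaaadfgff$  $
    4  adfgff$acfagbbbbegaa  a
    5  agbbbbegaaadfgff$acf  f
    6  bbbbegaaadfgff$acfag  g
    7  bbbegaaadfgff$acfagb  b
    8  bbegaaadfgff$acfagbb  b
    9  begaaadfgff$acfagbbb  b
   10  cfagbbbbegaaadfgff$a  a
   11  dfgff$acfagbbbbegaaa  a
   12  egaaadfgff$acfagbbbb  b
   13  f$acfagbbbbegaaadfgf  f
   14  fagbbbbegaaadfgff$ac  c
   15  ff$acfagbbbbegaaadfg  g
   16  fgff$acfagbbbbegaaad  d
   17  gaaadfgff$acfagbbbbe  e
   18  gbbbbegaaadfgff$acfa  a
   19  gff$acfagbbbbegaaadf  f

fga$afgbbbaabfcgdeaf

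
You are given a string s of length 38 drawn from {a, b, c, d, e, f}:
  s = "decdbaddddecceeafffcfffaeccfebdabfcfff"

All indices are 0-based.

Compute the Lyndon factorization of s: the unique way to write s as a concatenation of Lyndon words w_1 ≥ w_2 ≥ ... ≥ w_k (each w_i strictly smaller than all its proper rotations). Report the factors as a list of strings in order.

["de", "cd", "b", "addddecceeafffcfffaeccfebd", "abfcfff"]

emit factor 1: 'de' (i=0, period=2)
emit factor 2: 'cd' (i=2, period=2)
emit factor 3: 'b' (i=4, period=1)
emit factor 4: 'addddecceeafffcfffaeccfebd' (i=5, period=26)
emit factor 5: 'abfcfff' (i=31, period=7)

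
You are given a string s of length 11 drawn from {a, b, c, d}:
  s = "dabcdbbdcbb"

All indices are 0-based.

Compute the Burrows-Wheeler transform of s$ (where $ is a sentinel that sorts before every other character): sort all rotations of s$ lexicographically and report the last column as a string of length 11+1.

rank  rotation      last
    0  $dabcdbbdcbb  b
    1  abcdbbdcbb$d  d
    2  b$dabcdbbdcb  b
    3  bb$dabcdbbdc  c
    4  bbdcbb$dabcd  d
    5  bcdbbdcbb$da  a
    6  bdcbb$dabcdb  b
    7  cbb$dabcdbbd  d
    8  cdbbdcbb$dab  b
    9  dabcdbbdcbb$  $
   10  dbbdcbb$dabc  c
   11  dcbb$dabcdbb  b

bdbcdabdb$cb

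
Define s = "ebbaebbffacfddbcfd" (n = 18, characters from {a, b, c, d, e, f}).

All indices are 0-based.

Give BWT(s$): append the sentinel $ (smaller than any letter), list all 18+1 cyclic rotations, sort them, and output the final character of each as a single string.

dfbbeedbbafdf$afccb

rank  rotation             last
    0  $ebbaebbffacfddbcfd  d
    1  acfddbcfd$ebbaebbff  f
    2  aebbffacfddbcfd$ebb  b
    3  baebbffacfddbcfd$eb  b
    4  bbaebbffacfddbcfd$e  e
    5  bbffacfddbcfd$ebbae  e
    6  bcfd$ebbaebbffacfdd  d
    7  bffacfddbcfd$ebbaeb  b
    8  cfd$ebbaebbffacfddb  b
    9  cfddbcfd$ebbaebbffa  a
   10  d$ebbaebbffacfddbcf  f
   11  dbcfd$ebbaebbffacfd  d
   12  ddbcfd$ebbaebbffacf  f
   13  ebbaebbffacfddbcfd$  $
   14  ebbffacfddbcfd$ebba  a
   15  facfddbcfd$ebbaebbf  f
   16  fd$ebbaebbffacfddbc  c
   17  fddbcfd$ebbaebbffac  c
   18  ffacfddbcfd$ebbaebb  b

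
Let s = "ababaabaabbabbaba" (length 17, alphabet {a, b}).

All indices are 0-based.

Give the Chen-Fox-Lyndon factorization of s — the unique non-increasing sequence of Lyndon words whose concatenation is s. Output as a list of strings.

emit factor 1: 'ab' (i=0, period=2)
emit factor 2: 'ab' (i=2, period=2)
emit factor 3: 'aabaabbabbab' (i=4, period=12)
emit factor 4: 'a' (i=16, period=1)

["ab", "ab", "aabaabbabbab", "a"]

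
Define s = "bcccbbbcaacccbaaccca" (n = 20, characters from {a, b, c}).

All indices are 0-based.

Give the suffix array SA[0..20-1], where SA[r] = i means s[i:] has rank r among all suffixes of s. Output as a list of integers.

sorted suffixes:
  #0 SA[0]=19  'a'
  #1 SA[1]=14  'aaccca'
  #2 SA[2]=8  'aacccbaaccca'
  #3 SA[3]=15  'accca'
  #4 SA[4]=9  'acccbaaccca'
  #5 SA[5]=13  'baaccca'
  #6 SA[6]=4  'bbbcaacccbaaccca'
  #7 SA[7]=5  'bbcaacccbaaccca'
  #8 SA[8]=6  'bcaacccbaaccca'
  #9 SA[9]=0  'bcccbbbcaacccbaaccca'
  #10 SA[10]=18  'ca'
  #11 SA[11]=7  'caacccbaaccca'
  #12 SA[12]=12  'cbaaccca'
  #13 SA[13]=3  'cbbbcaacccbaaccca'
  #14 SA[14]=17  'cca'
  #15 SA[15]=11  'ccbaaccca'
  #16 SA[16]=2  'ccbbbcaacccbaaccca'
  #17 SA[17]=16  'ccca'
  #18 SA[18]=10  'cccbaaccca'
  #19 SA[19]=1  'cccbbbcaacccbaaccca'

[19, 14, 8, 15, 9, 13, 4, 5, 6, 0, 18, 7, 12, 3, 17, 11, 2, 16, 10, 1]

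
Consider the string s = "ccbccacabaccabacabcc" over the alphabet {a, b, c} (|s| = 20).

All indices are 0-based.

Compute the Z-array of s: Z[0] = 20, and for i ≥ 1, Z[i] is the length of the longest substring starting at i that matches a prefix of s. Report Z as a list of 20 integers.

Z[0]=20
i=1: i≥r, start 0; Z[1]=1 scan→box=[1,2)
i=2: i≥r, start 0; Z[2]=0
i=3: i≥r, start 0; Z[3]=2 scan→box=[3,5)
i=4: min(r-i=1, Z[1]=1)=1; Z[4]=1
i=5: i≥r, start 0; Z[5]=0
i=6: i≥r, start 0; Z[6]=1 scan→box=[6,7)
i=7: i≥r, start 0; Z[7]=0
i=8: i≥r, start 0; Z[8]=0
i=9: i≥r, start 0; Z[9]=0
i=10: i≥r, start 0; Z[10]=2 scan→box=[10,12)
i=11: min(r-i=1, Z[1]=1)=1; Z[11]=1
i=12: i≥r, start 0; Z[12]=0
i=13: i≥r, start 0; Z[13]=0
i=14: i≥r, start 0; Z[14]=0
i=15: i≥r, start 0; Z[15]=1 scan→box=[15,16)
i=16: i≥r, start 0; Z[16]=0
i=17: i≥r, start 0; Z[17]=0
i=18: i≥r, start 0; Z[18]=2 scan→box=[18,20)
i=19: min(r-i=1, Z[1]=1)=1; Z[19]=1

[20, 1, 0, 2, 1, 0, 1, 0, 0, 0, 2, 1, 0, 0, 0, 1, 0, 0, 2, 1]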